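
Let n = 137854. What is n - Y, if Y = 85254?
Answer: 52600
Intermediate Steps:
n - Y = 137854 - 1*85254 = 137854 - 85254 = 52600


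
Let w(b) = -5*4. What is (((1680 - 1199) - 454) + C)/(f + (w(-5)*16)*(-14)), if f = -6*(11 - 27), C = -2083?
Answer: -257/572 ≈ -0.44930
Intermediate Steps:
w(b) = -20
f = 96 (f = -6*(-16) = 96)
(((1680 - 1199) - 454) + C)/(f + (w(-5)*16)*(-14)) = (((1680 - 1199) - 454) - 2083)/(96 - 20*16*(-14)) = ((481 - 454) - 2083)/(96 - 320*(-14)) = (27 - 2083)/(96 + 4480) = -2056/4576 = -2056*1/4576 = -257/572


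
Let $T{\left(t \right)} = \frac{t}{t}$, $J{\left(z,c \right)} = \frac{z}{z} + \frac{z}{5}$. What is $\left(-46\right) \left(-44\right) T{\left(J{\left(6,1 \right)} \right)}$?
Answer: $2024$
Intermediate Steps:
$J{\left(z,c \right)} = 1 + \frac{z}{5}$ ($J{\left(z,c \right)} = 1 + z \frac{1}{5} = 1 + \frac{z}{5}$)
$T{\left(t \right)} = 1$
$\left(-46\right) \left(-44\right) T{\left(J{\left(6,1 \right)} \right)} = \left(-46\right) \left(-44\right) 1 = 2024 \cdot 1 = 2024$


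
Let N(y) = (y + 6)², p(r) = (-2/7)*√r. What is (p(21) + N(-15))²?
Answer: 45939/7 - 324*√21/7 ≈ 6350.6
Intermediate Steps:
p(r) = -2*√r/7 (p(r) = (-2*⅐)*√r = -2*√r/7)
N(y) = (6 + y)²
(p(21) + N(-15))² = (-2*√21/7 + (6 - 15)²)² = (-2*√21/7 + (-9)²)² = (-2*√21/7 + 81)² = (81 - 2*√21/7)²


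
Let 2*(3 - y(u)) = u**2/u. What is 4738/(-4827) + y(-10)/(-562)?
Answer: -1350686/1356387 ≈ -0.99580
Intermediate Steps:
y(u) = 3 - u/2 (y(u) = 3 - u**2/(2*u) = 3 - u/2)
4738/(-4827) + y(-10)/(-562) = 4738/(-4827) + (3 - 1/2*(-10))/(-562) = 4738*(-1/4827) + (3 + 5)*(-1/562) = -4738/4827 + 8*(-1/562) = -4738/4827 - 4/281 = -1350686/1356387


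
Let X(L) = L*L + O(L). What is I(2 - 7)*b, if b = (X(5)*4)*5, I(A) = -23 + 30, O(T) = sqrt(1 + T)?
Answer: 3500 + 140*sqrt(6) ≈ 3842.9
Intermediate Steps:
X(L) = L**2 + sqrt(1 + L) (X(L) = L*L + sqrt(1 + L) = L**2 + sqrt(1 + L))
I(A) = 7
b = 500 + 20*sqrt(6) (b = ((5**2 + sqrt(1 + 5))*4)*5 = ((25 + sqrt(6))*4)*5 = (100 + 4*sqrt(6))*5 = 500 + 20*sqrt(6) ≈ 548.99)
I(2 - 7)*b = 7*(500 + 20*sqrt(6)) = 3500 + 140*sqrt(6)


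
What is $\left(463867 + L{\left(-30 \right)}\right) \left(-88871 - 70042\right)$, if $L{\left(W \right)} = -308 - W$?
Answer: $-73670318757$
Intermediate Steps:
$\left(463867 + L{\left(-30 \right)}\right) \left(-88871 - 70042\right) = \left(463867 - 278\right) \left(-88871 - 70042\right) = \left(463867 + \left(-308 + 30\right)\right) \left(-158913\right) = \left(463867 - 278\right) \left(-158913\right) = 463589 \left(-158913\right) = -73670318757$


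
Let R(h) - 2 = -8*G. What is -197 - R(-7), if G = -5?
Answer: -239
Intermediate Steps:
R(h) = 42 (R(h) = 2 - 8*(-5) = 2 + 40 = 42)
-197 - R(-7) = -197 - 1*42 = -197 - 42 = -239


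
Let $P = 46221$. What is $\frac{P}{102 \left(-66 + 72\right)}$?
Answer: $\frac{15407}{204} \approx 75.525$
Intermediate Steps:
$\frac{P}{102 \left(-66 + 72\right)} = \frac{46221}{102 \left(-66 + 72\right)} = \frac{46221}{102 \cdot 6} = \frac{46221}{612} = 46221 \cdot \frac{1}{612} = \frac{15407}{204}$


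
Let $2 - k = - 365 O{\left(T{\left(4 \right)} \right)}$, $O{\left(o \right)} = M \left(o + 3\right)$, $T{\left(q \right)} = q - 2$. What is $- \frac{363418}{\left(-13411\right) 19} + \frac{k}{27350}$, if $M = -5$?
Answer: $\frac{7614859793}{6969026150} \approx 1.0927$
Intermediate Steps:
$T{\left(q \right)} = -2 + q$
$O{\left(o \right)} = -15 - 5 o$ ($O{\left(o \right)} = - 5 \left(o + 3\right) = - 5 \left(3 + o\right) = -15 - 5 o$)
$k = -9123$ ($k = 2 - - 365 \left(-15 - 5 \left(-2 + 4\right)\right) = 2 - - 365 \left(-15 - 10\right) = 2 - \left(-365\right) \left(-25\right) = 2 - 9125 = -9123$)
$- \frac{363418}{\left(-13411\right) 19} + \frac{k}{27350} = - \frac{363418}{\left(-13411\right) 19} - \frac{9123}{27350} = - \frac{363418}{-254809} - \frac{9123}{27350} = \left(-363418\right) \left(- \frac{1}{254809}\right) - \frac{9123}{27350} = \frac{363418}{254809} - \frac{9123}{27350} = \frac{7614859793}{6969026150}$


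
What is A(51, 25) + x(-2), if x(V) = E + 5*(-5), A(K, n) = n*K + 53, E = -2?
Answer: 1301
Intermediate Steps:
A(K, n) = 53 + K*n (A(K, n) = K*n + 53 = 53 + K*n)
x(V) = -27 (x(V) = -2 + 5*(-5) = -2 - 25 = -27)
A(51, 25) + x(-2) = (53 + 51*25) - 27 = (53 + 1275) - 27 = 1328 - 27 = 1301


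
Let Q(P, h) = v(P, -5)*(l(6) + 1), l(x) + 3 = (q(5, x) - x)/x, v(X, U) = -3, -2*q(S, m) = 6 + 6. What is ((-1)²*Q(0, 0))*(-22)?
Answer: -264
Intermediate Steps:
q(S, m) = -6 (q(S, m) = -(6 + 6)/2 = -½*12 = -6)
l(x) = -3 + (-6 - x)/x
Q(P, h) = 12 (Q(P, h) = -3*((-4 - 6/6) + 1) = -3*((-4 - 6*⅙) + 1) = -3*((-4 - 1) + 1) = -3*(-5 + 1) = -3*(-4) = 12)
((-1)²*Q(0, 0))*(-22) = ((-1)²*12)*(-22) = (1*12)*(-22) = 12*(-22) = -264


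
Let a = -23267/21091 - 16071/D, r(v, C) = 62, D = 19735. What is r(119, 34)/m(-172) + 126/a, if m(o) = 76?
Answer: -984085759247/15164426414 ≈ -64.894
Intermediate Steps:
a = -798127706/416230885 (a = -23267/21091 - 16071/19735 = -798127706/416230885 ≈ -1.9175)
r(119, 34)/m(-172) + 126/a = 62/76 + 126/(-798127706/416230885) = 62*(1/76) + 126*(-416230885/798127706) = 31/38 - 26222545755/399063853 = -984085759247/15164426414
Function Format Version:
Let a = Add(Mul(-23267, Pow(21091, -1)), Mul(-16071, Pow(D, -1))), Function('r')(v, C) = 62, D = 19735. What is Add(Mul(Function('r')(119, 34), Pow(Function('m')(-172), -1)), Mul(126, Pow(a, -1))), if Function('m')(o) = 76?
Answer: Rational(-984085759247, 15164426414) ≈ -64.894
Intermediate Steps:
a = Rational(-798127706, 416230885) (a = Add(Mul(-23267, Pow(21091, -1)), Mul(-16071, Pow(19735, -1))) = Add(Mul(-23267, Rational(1, 21091)), Mul(-16071, Rational(1, 19735))) = Add(Rational(-23267, 21091), Rational(-16071, 19735)) = Rational(-798127706, 416230885) ≈ -1.9175)
Add(Mul(Function('r')(119, 34), Pow(Function('m')(-172), -1)), Mul(126, Pow(a, -1))) = Add(Mul(62, Pow(76, -1)), Mul(126, Pow(Rational(-798127706, 416230885), -1))) = Add(Mul(62, Rational(1, 76)), Mul(126, Rational(-416230885, 798127706))) = Add(Rational(31, 38), Rational(-26222545755, 399063853)) = Rational(-984085759247, 15164426414)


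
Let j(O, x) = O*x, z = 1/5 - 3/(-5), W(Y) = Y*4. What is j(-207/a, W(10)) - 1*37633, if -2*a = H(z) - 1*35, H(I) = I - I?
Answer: -266743/7 ≈ -38106.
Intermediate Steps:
W(Y) = 4*Y
z = ⅘ (z = 1*(⅕) - 3*(-⅕) = ⅕ + ⅗ = ⅘ ≈ 0.80000)
H(I) = 0
a = 35/2 (a = -(0 - 1*35)/2 = -(0 - 35)/2 = -½*(-35) = 35/2 ≈ 17.500)
j(-207/a, W(10)) - 1*37633 = (-207/35/2)*(4*10) - 1*37633 = -207*2/35*40 - 37633 = -414/35*40 - 37633 = -3312/7 - 37633 = -266743/7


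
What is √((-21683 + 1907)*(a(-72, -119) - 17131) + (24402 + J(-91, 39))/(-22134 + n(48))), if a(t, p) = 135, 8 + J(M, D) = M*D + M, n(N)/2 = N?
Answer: 3*√503830578135053/3673 ≈ 18333.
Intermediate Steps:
n(N) = 2*N
J(M, D) = -8 + M + D*M (J(M, D) = -8 + (M*D + M) = -8 + (D*M + M) = -8 + (M + D*M) = -8 + M + D*M)
√((-21683 + 1907)*(a(-72, -119) - 17131) + (24402 + J(-91, 39))/(-22134 + n(48))) = √((-21683 + 1907)*(135 - 17131) + (24402 + (-8 - 91 + 39*(-91)))/(-22134 + 2*48)) = √(-19776*(-16996) + (24402 + (-8 - 91 - 3549))/(-22134 + 96)) = √(336112896 + (24402 - 3648)/(-22038)) = √(336112896 + 20754*(-1/22038)) = √(336112896 - 3459/3673) = √(1234542663549/3673) = 3*√503830578135053/3673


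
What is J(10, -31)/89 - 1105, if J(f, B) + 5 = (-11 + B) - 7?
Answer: -98399/89 ≈ -1105.6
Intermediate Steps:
J(f, B) = -23 + B (J(f, B) = -5 + ((-11 + B) - 7) = -5 + (-18 + B) = -23 + B)
J(10, -31)/89 - 1105 = (-23 - 31)/89 - 1105 = (1/89)*(-54) - 1105 = -54/89 - 1105 = -98399/89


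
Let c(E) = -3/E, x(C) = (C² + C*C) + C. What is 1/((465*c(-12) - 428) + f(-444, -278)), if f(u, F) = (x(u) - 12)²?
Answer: 4/620364166177 ≈ 6.4478e-12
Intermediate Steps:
x(C) = C + 2*C² (x(C) = (C² + C²) + C = 2*C² + C = C + 2*C²)
f(u, F) = (-12 + u*(1 + 2*u))² (f(u, F) = (u*(1 + 2*u) - 12)² = (-12 + u*(1 + 2*u))²)
1/((465*c(-12) - 428) + f(-444, -278)) = 1/((465*(-3/(-12)) - 428) + (-12 - 444*(1 + 2*(-444)))²) = 1/((465*(-3*(-1/12)) - 428) + (-12 - 444*(1 - 888))²) = 1/((465*(¼) - 428) + (-12 - 444*(-887))²) = 1/((465/4 - 428) + (-12 + 393828)²) = 1/(-1247/4 + 393816²) = 1/(-1247/4 + 155091041856) = 1/(620364166177/4) = 4/620364166177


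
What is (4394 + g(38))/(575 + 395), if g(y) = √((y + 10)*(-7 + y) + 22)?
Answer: 2197/485 + √1510/970 ≈ 4.5700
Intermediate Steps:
g(y) = √(22 + (-7 + y)*(10 + y)) (g(y) = √((10 + y)*(-7 + y) + 22) = √((-7 + y)*(10 + y) + 22) = √(22 + (-7 + y)*(10 + y)))
(4394 + g(38))/(575 + 395) = (4394 + √(-48 + 38² + 3*38))/(575 + 395) = (4394 + √(-48 + 1444 + 114))/970 = (4394 + √1510)*(1/970) = 2197/485 + √1510/970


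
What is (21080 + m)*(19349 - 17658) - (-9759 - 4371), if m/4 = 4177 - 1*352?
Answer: 61532710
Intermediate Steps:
m = 15300 (m = 4*(4177 - 1*352) = 4*(4177 - 352) = 4*3825 = 15300)
(21080 + m)*(19349 - 17658) - (-9759 - 4371) = (21080 + 15300)*(19349 - 17658) - (-9759 - 4371) = 36380*1691 - 1*(-14130) = 61518580 + 14130 = 61532710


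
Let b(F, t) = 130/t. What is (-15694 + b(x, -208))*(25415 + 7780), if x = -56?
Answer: -4167864615/8 ≈ -5.2098e+8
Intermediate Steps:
(-15694 + b(x, -208))*(25415 + 7780) = (-15694 + 130/(-208))*(25415 + 7780) = (-15694 + 130*(-1/208))*33195 = (-15694 - 5/8)*33195 = -125557/8*33195 = -4167864615/8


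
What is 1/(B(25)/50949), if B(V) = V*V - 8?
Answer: 50949/617 ≈ 82.575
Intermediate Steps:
B(V) = -8 + V² (B(V) = V² - 8 = -8 + V²)
1/(B(25)/50949) = 1/((-8 + 25²)/50949) = 1/((-8 + 625)*(1/50949)) = 1/(617*(1/50949)) = 1/(617/50949) = 50949/617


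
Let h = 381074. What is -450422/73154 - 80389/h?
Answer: -88762445067/13938543698 ≈ -6.3681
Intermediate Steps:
-450422/73154 - 80389/h = -450422/73154 - 80389/381074 = -450422*1/73154 - 80389*1/381074 = -225211/36577 - 80389/381074 = -88762445067/13938543698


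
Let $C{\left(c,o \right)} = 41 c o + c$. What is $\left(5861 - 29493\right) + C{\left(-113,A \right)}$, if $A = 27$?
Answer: $-148836$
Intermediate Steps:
$C{\left(c,o \right)} = c + 41 c o$ ($C{\left(c,o \right)} = 41 c o + c = c + 41 c o$)
$\left(5861 - 29493\right) + C{\left(-113,A \right)} = \left(5861 - 29493\right) - 113 \left(1 + 41 \cdot 27\right) = -23632 - 113 \left(1 + 1107\right) = -23632 - 125204 = -148836$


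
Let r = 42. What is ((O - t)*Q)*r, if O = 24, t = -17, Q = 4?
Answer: 6888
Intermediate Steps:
((O - t)*Q)*r = ((24 - 1*(-17))*4)*42 = ((24 + 17)*4)*42 = (41*4)*42 = 164*42 = 6888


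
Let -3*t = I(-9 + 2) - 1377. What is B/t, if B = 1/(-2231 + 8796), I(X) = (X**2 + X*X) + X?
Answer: 3/8442590 ≈ 3.5534e-7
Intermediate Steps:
I(X) = X + 2*X**2 (I(X) = (X**2 + X**2) + X = 2*X**2 + X = X + 2*X**2)
t = 1286/3 (t = -((-9 + 2)*(1 + 2*(-9 + 2)) - 1377)/3 = -(-7*(1 + 2*(-7)) - 1377)/3 = -(-7*(1 - 14) - 1377)/3 = -(-7*(-13) - 1377)/3 = -(91 - 1377)/3 = -1/3*(-1286) = 1286/3 ≈ 428.67)
B = 1/6565 ≈ 0.00015232
B/t = 1/(6565*(1286/3)) = (1/6565)*(3/1286) = 3/8442590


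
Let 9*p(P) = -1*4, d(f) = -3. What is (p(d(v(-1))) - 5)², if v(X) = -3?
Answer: 2401/81 ≈ 29.642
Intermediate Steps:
p(P) = -4/9 (p(P) = (-1*4)/9 = (⅑)*(-4) = -4/9)
(p(d(v(-1))) - 5)² = (-4/9 - 5)² = (-49/9)² = 2401/81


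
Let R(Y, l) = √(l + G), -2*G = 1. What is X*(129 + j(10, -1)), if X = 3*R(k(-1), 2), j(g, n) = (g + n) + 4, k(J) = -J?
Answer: 213*√6 ≈ 521.74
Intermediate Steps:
G = -½ (G = -½*1 = -½ ≈ -0.50000)
j(g, n) = 4 + g + n
R(Y, l) = √(-½ + l) (R(Y, l) = √(l - ½) = √(-½ + l))
X = 3*√6/2 (X = 3*(√(-2 + 4*2)/2) = 3*(√(-2 + 8)/2) = 3*(√6/2) = 3*√6/2 ≈ 3.6742)
X*(129 + j(10, -1)) = (3*√6/2)*(129 + (4 + 10 - 1)) = (3*√6/2)*(129 + 13) = (3*√6/2)*142 = 213*√6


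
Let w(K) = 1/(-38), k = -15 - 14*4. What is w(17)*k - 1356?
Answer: -51457/38 ≈ -1354.1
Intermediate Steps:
k = -71 (k = -15 - 56 = -71)
w(K) = -1/38
w(17)*k - 1356 = -1/38*(-71) - 1356 = 71/38 - 1356 = -51457/38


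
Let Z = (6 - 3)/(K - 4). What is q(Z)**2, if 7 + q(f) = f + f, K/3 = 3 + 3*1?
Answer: 2116/49 ≈ 43.184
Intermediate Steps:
K = 18 (K = 3*(3 + 3*1) = 3*(3 + 3) = 3*6 = 18)
Z = 3/14 (Z = (6 - 3)/(18 - 4) = 3/14 ≈ 0.21429)
q(f) = -7 + 2*f (q(f) = -7 + (f + f) = -7 + 2*f)
q(Z)**2 = (-7 + 2*(3/14))**2 = (-7 + 3/7)**2 = (-46/7)**2 = 2116/49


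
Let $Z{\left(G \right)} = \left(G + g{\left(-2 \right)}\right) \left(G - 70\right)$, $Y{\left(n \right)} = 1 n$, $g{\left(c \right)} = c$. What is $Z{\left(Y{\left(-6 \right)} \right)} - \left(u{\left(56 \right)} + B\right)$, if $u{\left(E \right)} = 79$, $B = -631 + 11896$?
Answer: $-10736$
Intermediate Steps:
$B = 11265$
$Y{\left(n \right)} = n$
$Z{\left(G \right)} = \left(-70 + G\right) \left(-2 + G\right)$ ($Z{\left(G \right)} = \left(G - 2\right) \left(G - 70\right) = \left(-2 + G\right) \left(-70 + G\right) = \left(-70 + G\right) \left(-2 + G\right)$)
$Z{\left(Y{\left(-6 \right)} \right)} - \left(u{\left(56 \right)} + B\right) = \left(140 + \left(-6\right)^{2} - -432\right) - \left(79 + 11265\right) = \left(140 + 36 + 432\right) - 11344 = 608 - 11344 = -10736$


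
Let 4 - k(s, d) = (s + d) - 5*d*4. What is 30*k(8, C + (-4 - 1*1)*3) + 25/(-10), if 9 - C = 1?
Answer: -8225/2 ≈ -4112.5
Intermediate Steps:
C = 8 (C = 9 - 1*1 = 9 - 1 = 8)
k(s, d) = 4 - s + 19*d (k(s, d) = 4 - ((s + d) - 5*d*4) = 4 - ((d + s) - 20*d) = 4 - (s - 19*d) = 4 + (-s + 19*d) = 4 - s + 19*d)
30*k(8, C + (-4 - 1*1)*3) + 25/(-10) = 30*(4 - 1*8 + 19*(8 + (-4 - 1*1)*3)) + 25/(-10) = 30*(4 - 8 + 19*(8 + (-4 - 1)*3)) + 25*(-⅒) = 30*(4 - 8 + 19*(8 - 5*3)) - 5/2 = 30*(4 - 8 + 19*(8 - 15)) - 5/2 = 30*(4 - 8 + 19*(-7)) - 5/2 = 30*(4 - 8 - 133) - 5/2 = 30*(-137) - 5/2 = -4110 - 5/2 = -8225/2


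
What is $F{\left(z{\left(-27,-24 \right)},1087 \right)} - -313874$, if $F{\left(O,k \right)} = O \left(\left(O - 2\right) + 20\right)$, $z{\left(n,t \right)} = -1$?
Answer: $313857$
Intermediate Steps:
$F{\left(O,k \right)} = O \left(18 + O\right)$ ($F{\left(O,k \right)} = O \left(\left(O - 2\right) + 20\right) = O \left(\left(-2 + O\right) + 20\right) = O \left(18 + O\right)$)
$F{\left(z{\left(-27,-24 \right)},1087 \right)} - -313874 = - (18 - 1) - -313874 = \left(-1\right) 17 + 313874 = -17 + 313874 = 313857$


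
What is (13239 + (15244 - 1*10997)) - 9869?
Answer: 7617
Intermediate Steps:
(13239 + (15244 - 1*10997)) - 9869 = (13239 + (15244 - 10997)) - 9869 = (13239 + 4247) - 9869 = 17486 - 9869 = 7617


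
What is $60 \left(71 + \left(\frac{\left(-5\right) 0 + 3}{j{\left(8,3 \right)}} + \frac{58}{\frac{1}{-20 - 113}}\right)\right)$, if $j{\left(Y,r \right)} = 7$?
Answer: $- \frac{3209880}{7} \approx -4.5855 \cdot 10^{5}$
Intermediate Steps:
$60 \left(71 + \left(\frac{\left(-5\right) 0 + 3}{j{\left(8,3 \right)}} + \frac{58}{\frac{1}{-20 - 113}}\right)\right) = 60 \left(71 + \left(\frac{\left(-5\right) 0 + 3}{7} + \frac{58}{\frac{1}{-20 - 113}}\right)\right) = 60 \left(71 + \left(\left(0 + 3\right) \frac{1}{7} + \frac{58}{\frac{1}{-133}}\right)\right) = 60 \left(71 + \left(3 \cdot \frac{1}{7} + \frac{58}{- \frac{1}{133}}\right)\right) = 60 \left(71 + \left(\frac{3}{7} + 58 \left(-133\right)\right)\right) = 60 \left(71 + \left(\frac{3}{7} - 7714\right)\right) = 60 \left(71 - \frac{53995}{7}\right) = 60 \left(- \frac{53498}{7}\right) = - \frac{3209880}{7}$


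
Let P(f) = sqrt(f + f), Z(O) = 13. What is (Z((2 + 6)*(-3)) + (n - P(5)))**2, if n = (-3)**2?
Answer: (22 - sqrt(10))**2 ≈ 354.86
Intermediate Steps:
n = 9
P(f) = sqrt(2)*sqrt(f) (P(f) = sqrt(2*f) = sqrt(2)*sqrt(f))
(Z((2 + 6)*(-3)) + (n - P(5)))**2 = (13 + (9 - sqrt(2)*sqrt(5)))**2 = (13 + (9 - sqrt(10)))**2 = (22 - sqrt(10))**2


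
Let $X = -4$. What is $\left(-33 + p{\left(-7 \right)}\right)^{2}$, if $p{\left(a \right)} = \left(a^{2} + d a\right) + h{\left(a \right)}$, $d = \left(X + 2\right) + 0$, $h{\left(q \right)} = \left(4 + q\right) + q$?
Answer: $400$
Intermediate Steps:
$h{\left(q \right)} = 4 + 2 q$
$d = -2$ ($d = \left(-4 + 2\right) + 0 = -2 + 0 = -2$)
$p{\left(a \right)} = 4 + a^{2}$ ($p{\left(a \right)} = \left(a^{2} - 2 a\right) + \left(4 + 2 a\right) = 4 + a^{2}$)
$\left(-33 + p{\left(-7 \right)}\right)^{2} = \left(-33 + \left(4 + \left(-7\right)^{2}\right)\right)^{2} = \left(-33 + \left(4 + 49\right)\right)^{2} = \left(-33 + 53\right)^{2} = 20^{2} = 400$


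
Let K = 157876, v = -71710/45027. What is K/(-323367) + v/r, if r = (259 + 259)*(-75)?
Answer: -9204971079421/18855518452155 ≈ -0.48818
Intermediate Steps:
v = -71710/45027 (v = -71710*1/45027 = -71710/45027 ≈ -1.5926)
r = -38850 (r = 518*(-75) = -38850)
K/(-323367) + v/r = 157876/(-323367) - 71710/45027/(-38850) = 157876*(-1/323367) - 71710/45027*(-1/38850) = -157876/323367 + 7171/174929895 = -9204971079421/18855518452155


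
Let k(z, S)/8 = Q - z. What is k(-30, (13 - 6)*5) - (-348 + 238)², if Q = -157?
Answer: -13116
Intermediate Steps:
k(z, S) = -1256 - 8*z (k(z, S) = 8*(-157 - z) = -1256 - 8*z)
k(-30, (13 - 6)*5) - (-348 + 238)² = (-1256 - 8*(-30)) - (-348 + 238)² = (-1256 + 240) - 1*(-110)² = -1016 - 1*12100 = -1016 - 12100 = -13116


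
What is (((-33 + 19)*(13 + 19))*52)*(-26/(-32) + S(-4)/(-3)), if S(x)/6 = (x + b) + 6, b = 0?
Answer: 74256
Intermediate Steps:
S(x) = 36 + 6*x (S(x) = 6*((x + 0) + 6) = 6*(x + 6) = 6*(6 + x) = 36 + 6*x)
(((-33 + 19)*(13 + 19))*52)*(-26/(-32) + S(-4)/(-3)) = (((-33 + 19)*(13 + 19))*52)*(-26/(-32) + (36 + 6*(-4))/(-3)) = (-14*32*52)*(-26*(-1/32) + (36 - 24)*(-1/3)) = (-448*52)*(13/16 + 12*(-1/3)) = -23296*(13/16 - 4) = -23296*(-51/16) = 74256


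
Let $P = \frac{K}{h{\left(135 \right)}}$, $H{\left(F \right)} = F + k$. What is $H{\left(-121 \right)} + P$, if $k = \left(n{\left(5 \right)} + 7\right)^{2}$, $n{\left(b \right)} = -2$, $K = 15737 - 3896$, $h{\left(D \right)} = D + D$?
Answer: $- \frac{4693}{90} \approx -52.144$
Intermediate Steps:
$h{\left(D \right)} = 2 D$
$K = 11841$
$k = 25$ ($k = \left(-2 + 7\right)^{2} = 5^{2} = 25$)
$H{\left(F \right)} = 25 + F$ ($H{\left(F \right)} = F + 25 = 25 + F$)
$P = \frac{3947}{90}$ ($P = \frac{11841}{2 \cdot 135} = \frac{11841}{270} = 11841 \cdot \frac{1}{270} = \frac{3947}{90} \approx 43.856$)
$H{\left(-121 \right)} + P = \left(25 - 121\right) + \frac{3947}{90} = -96 + \frac{3947}{90} = - \frac{4693}{90}$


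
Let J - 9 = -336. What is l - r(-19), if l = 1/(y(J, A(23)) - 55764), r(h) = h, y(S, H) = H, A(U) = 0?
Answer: 1059515/55764 ≈ 19.000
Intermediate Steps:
J = -327 (J = 9 - 336 = -327)
l = -1/55764 (l = 1/(0 - 55764) = 1/(-55764) = -1/55764 ≈ -1.7933e-5)
l - r(-19) = -1/55764 - 1*(-19) = -1/55764 + 19 = 1059515/55764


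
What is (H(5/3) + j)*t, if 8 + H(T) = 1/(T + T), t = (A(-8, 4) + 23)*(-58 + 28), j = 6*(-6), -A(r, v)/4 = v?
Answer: 9177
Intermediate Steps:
A(r, v) = -4*v
j = -36
t = -210 (t = (-4*4 + 23)*(-58 + 28) = (-16 + 23)*(-30) = 7*(-30) = -210)
H(T) = -8 + 1/(2*T) (H(T) = -8 + 1/(T + T) = -8 + 1/(2*T))
(H(5/3) + j)*t = ((-8 + 1/(2*((5/3)))) - 36)*(-210) = ((-8 + 1/(2*((5*(1/3))))) - 36)*(-210) = ((-8 + 1/(2*(5/3))) - 36)*(-210) = ((-8 + (1/2)*(3/5)) - 36)*(-210) = ((-8 + 3/10) - 36)*(-210) = (-77/10 - 36)*(-210) = -437/10*(-210) = 9177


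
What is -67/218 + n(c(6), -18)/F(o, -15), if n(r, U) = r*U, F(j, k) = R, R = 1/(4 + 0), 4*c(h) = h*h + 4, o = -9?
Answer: -157027/218 ≈ -720.31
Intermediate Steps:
c(h) = 1 + h²/4 (c(h) = (h*h + 4)/4 = (h² + 4)/4 = (4 + h²)/4 = 1 + h²/4)
R = ¼ (R = 1/4 = ¼ ≈ 0.25000)
F(j, k) = ¼
n(r, U) = U*r
-67/218 + n(c(6), -18)/F(o, -15) = -67/218 + (-18*(1 + (¼)*6²))/(¼) = -67*1/218 - 18*(1 + (¼)*36)*4 = -67/218 - 18*(1 + 9)*4 = -67/218 - 18*10*4 = -67/218 - 180*4 = -67/218 - 720 = -157027/218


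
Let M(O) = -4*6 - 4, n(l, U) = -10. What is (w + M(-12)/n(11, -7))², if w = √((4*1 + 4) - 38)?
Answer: -554/25 + 28*I*√30/5 ≈ -22.16 + 30.672*I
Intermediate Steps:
M(O) = -28 (M(O) = -24 - 4 = -28)
w = I*√30 (w = √((4 + 4) - 38) = √(8 - 38) = √(-30) = I*√30 ≈ 5.4772*I)
(w + M(-12)/n(11, -7))² = (I*√30 - 28/(-10))² = (I*√30 - 28*(-⅒))² = (I*√30 + 14/5)² = (14/5 + I*√30)²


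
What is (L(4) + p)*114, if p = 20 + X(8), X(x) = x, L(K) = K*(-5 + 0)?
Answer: 912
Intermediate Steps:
L(K) = -5*K (L(K) = K*(-5) = -5*K)
p = 28 (p = 20 + 8 = 28)
(L(4) + p)*114 = (-5*4 + 28)*114 = (-20 + 28)*114 = 8*114 = 912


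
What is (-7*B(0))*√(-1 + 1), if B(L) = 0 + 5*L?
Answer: 0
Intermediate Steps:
B(L) = 5*L
(-7*B(0))*√(-1 + 1) = (-35*0)*√(-1 + 1) = (-7*0)*√0 = 0*0 = 0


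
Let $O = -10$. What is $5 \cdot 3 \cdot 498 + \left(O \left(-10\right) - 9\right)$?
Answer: $7561$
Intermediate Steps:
$5 \cdot 3 \cdot 498 + \left(O \left(-10\right) - 9\right) = 5 \cdot 3 \cdot 498 - -91 = 15 \cdot 498 + \left(100 - 9\right) = 7470 + 91 = 7561$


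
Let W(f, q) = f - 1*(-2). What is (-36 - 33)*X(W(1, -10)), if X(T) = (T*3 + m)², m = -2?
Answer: -3381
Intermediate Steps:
W(f, q) = 2 + f (W(f, q) = f + 2 = 2 + f)
X(T) = (-2 + 3*T)² (X(T) = (T*3 - 2)² = (3*T - 2)² = (-2 + 3*T)²)
(-36 - 33)*X(W(1, -10)) = (-36 - 33)*(-2 + 3*(2 + 1))² = -69*(-2 + 3*3)² = -69*(-2 + 9)² = -69*7² = -69*49 = -3381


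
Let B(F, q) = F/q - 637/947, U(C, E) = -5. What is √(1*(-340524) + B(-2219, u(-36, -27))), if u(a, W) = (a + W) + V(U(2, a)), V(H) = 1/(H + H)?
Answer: I*√121580075338896945/597557 ≈ 583.51*I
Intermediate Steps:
V(H) = 1/(2*H)
u(a, W) = -⅒ + W + a (u(a, W) = (a + W) + (½)/(-5) = (W + a) + (½)*(-⅕) = (W + a) - ⅒ = -⅒ + W + a)
B(F, q) = -637/947 + F/q (B(F, q) = F/q - 637*1/947 = F/q - 637/947 = -637/947 + F/q)
√(1*(-340524) + B(-2219, u(-36, -27))) = √(1*(-340524) + (-637/947 - 2219/(-⅒ - 27 - 36))) = √(-340524 + (-637/947 - 2219/(-631/10))) = √(-340524 + (-637/947 - 2219*(-10/631))) = √(-340524 + (-637/947 + 22190/631)) = √(-340524 + 20611983/597557) = √(-203461887885/597557) = I*√121580075338896945/597557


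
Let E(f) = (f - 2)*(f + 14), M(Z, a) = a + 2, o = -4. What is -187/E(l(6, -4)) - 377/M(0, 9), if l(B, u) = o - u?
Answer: -8499/308 ≈ -27.594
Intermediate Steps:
M(Z, a) = 2 + a
l(B, u) = -4 - u
E(f) = (-2 + f)*(14 + f)
-187/E(l(6, -4)) - 377/M(0, 9) = -187/(-28 + (-4 - 1*(-4))² + 12*(-4 - 1*(-4))) - 377/(2 + 9) = -187/(-28 + (-4 + 4)² + 12*(-4 + 4)) - 377/11 = -187/(-28 + 0² + 12*0) - 377*1/11 = -187/(-28 + 0 + 0) - 377/11 = -187/(-28) - 377/11 = -187*(-1/28) - 377/11 = 187/28 - 377/11 = -8499/308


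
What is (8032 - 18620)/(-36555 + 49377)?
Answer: -5294/6411 ≈ -0.82577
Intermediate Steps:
(8032 - 18620)/(-36555 + 49377) = -10588/12822 = -10588*1/12822 = -5294/6411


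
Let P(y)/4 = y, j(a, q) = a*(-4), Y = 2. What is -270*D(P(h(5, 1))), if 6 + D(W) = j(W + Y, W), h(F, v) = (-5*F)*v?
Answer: -104220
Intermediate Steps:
h(F, v) = -5*F*v
j(a, q) = -4*a
P(y) = 4*y
D(W) = -14 - 4*W (D(W) = -6 - 4*(W + 2) = -6 - 4*(2 + W) = -6 + (-8 - 4*W) = -14 - 4*W)
-270*D(P(h(5, 1))) = -270*(-14 - 16*(-5*5*1)) = -270*(-14 - 16*(-25)) = -270*(-14 - 4*(-100)) = -270*(-14 + 400) = -270*386 = -104220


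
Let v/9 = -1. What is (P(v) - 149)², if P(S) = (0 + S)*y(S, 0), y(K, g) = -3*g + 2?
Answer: 27889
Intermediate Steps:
y(K, g) = 2 - 3*g
v = -9 (v = 9*(-1) = -9)
P(S) = 2*S (P(S) = (0 + S)*(2 - 3*0) = S*(2 + 0) = S*2 = 2*S)
(P(v) - 149)² = (2*(-9) - 149)² = (-18 - 149)² = (-167)² = 27889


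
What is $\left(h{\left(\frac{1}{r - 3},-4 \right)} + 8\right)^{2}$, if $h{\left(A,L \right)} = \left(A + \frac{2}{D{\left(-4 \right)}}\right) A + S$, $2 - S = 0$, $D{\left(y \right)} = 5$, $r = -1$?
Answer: $\frac{635209}{6400} \approx 99.251$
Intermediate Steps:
$S = 2$ ($S = 2 - 0 = 2 + 0 = 2$)
$h{\left(A,L \right)} = 2 + A \left(\frac{2}{5} + A\right)$ ($h{\left(A,L \right)} = \left(A + \frac{2}{5}\right) A + 2 = \left(\frac{2}{5} + A\right) A + 2 = A \left(\frac{2}{5} + A\right) + 2 = 2 + A \left(\frac{2}{5} + A\right)$)
$\left(h{\left(\frac{1}{r - 3},-4 \right)} + 8\right)^{2} = \left(\left(2 + \left(\frac{1}{-1 - 3}\right)^{2} + \frac{2}{5 \left(-1 - 3\right)}\right) + 8\right)^{2} = \left(\left(2 + \left(\frac{1}{-4}\right)^{2} + \frac{2}{5 \left(-4\right)}\right) + 8\right)^{2} = \left(\left(2 + \left(- \frac{1}{4}\right)^{2} + \frac{2}{5} \left(- \frac{1}{4}\right)\right) + 8\right)^{2} = \left(\left(2 + \frac{1}{16} - \frac{1}{10}\right) + 8\right)^{2} = \left(\frac{157}{80} + 8\right)^{2} = \left(\frac{797}{80}\right)^{2} = \frac{635209}{6400}$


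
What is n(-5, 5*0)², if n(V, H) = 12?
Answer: 144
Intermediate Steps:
n(-5, 5*0)² = 12² = 144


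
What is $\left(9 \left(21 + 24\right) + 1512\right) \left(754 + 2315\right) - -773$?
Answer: $5884046$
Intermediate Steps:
$\left(9 \left(21 + 24\right) + 1512\right) \left(754 + 2315\right) - -773 = \left(9 \cdot 45 + 1512\right) 3069 + 773 = \left(405 + 1512\right) 3069 + 773 = 1917 \cdot 3069 + 773 = 5883273 + 773 = 5884046$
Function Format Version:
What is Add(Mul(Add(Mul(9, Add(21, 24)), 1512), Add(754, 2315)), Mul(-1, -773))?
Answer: 5884046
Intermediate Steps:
Add(Mul(Add(Mul(9, Add(21, 24)), 1512), Add(754, 2315)), Mul(-1, -773)) = Add(Mul(Add(Mul(9, 45), 1512), 3069), 773) = Add(Mul(Add(405, 1512), 3069), 773) = Add(Mul(1917, 3069), 773) = Add(5883273, 773) = 5884046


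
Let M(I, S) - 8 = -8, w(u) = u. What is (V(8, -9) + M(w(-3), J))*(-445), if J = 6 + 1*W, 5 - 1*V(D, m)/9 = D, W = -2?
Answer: 12015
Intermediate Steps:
V(D, m) = 45 - 9*D
J = 4 (J = 6 + 1*(-2) = 6 - 2 = 4)
M(I, S) = 0 (M(I, S) = 8 - 8 = 0)
(V(8, -9) + M(w(-3), J))*(-445) = ((45 - 9*8) + 0)*(-445) = ((45 - 72) + 0)*(-445) = (-27 + 0)*(-445) = -27*(-445) = 12015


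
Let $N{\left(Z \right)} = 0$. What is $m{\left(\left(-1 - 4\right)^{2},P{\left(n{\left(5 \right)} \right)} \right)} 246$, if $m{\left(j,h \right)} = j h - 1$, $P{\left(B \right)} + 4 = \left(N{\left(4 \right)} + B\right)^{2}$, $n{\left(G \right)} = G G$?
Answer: $3818904$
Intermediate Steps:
$n{\left(G \right)} = G^{2}$
$P{\left(B \right)} = -4 + B^{2}$ ($P{\left(B \right)} = -4 + \left(0 + B\right)^{2} = -4 + B^{2}$)
$m{\left(j,h \right)} = -1 + h j$ ($m{\left(j,h \right)} = h j - 1 = -1 + h j$)
$m{\left(\left(-1 - 4\right)^{2},P{\left(n{\left(5 \right)} \right)} \right)} 246 = \left(-1 + \left(-4 + \left(5^{2}\right)^{2}\right) \left(-1 - 4\right)^{2}\right) 246 = \left(-1 + \left(-4 + 25^{2}\right) \left(-5\right)^{2}\right) 246 = \left(-1 + \left(-4 + 625\right) 25\right) 246 = \left(-1 + 621 \cdot 25\right) 246 = \left(-1 + 15525\right) 246 = 15524 \cdot 246 = 3818904$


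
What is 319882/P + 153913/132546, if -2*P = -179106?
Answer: 18727483487/3956630646 ≈ 4.7332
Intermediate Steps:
P = 89553 (P = -½*(-179106) = 89553)
319882/P + 153913/132546 = 319882/89553 + 153913/132546 = 18727483487/3956630646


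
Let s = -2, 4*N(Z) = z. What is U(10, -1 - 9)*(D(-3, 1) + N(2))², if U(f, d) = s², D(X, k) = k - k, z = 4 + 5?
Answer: 81/4 ≈ 20.250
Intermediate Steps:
z = 9
N(Z) = 9/4 (N(Z) = (¼)*9 = 9/4)
D(X, k) = 0
U(f, d) = 4 (U(f, d) = (-2)² = 4)
U(10, -1 - 9)*(D(-3, 1) + N(2))² = 4*(0 + 9/4)² = 4*(9/4)² = 4*(81/16) = 81/4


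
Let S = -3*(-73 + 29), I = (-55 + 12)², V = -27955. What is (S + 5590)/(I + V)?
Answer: -2861/13053 ≈ -0.21918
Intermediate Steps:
I = 1849 (I = (-43)² = 1849)
S = 132 (S = -3*(-44) = 132)
(S + 5590)/(I + V) = (132 + 5590)/(1849 - 27955) = 5722/(-26106) = 5722*(-1/26106) = -2861/13053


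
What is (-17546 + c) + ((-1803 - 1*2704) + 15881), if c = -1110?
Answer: -7282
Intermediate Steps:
(-17546 + c) + ((-1803 - 1*2704) + 15881) = (-17546 - 1110) + ((-1803 - 1*2704) + 15881) = -18656 + ((-1803 - 2704) + 15881) = -18656 + (-4507 + 15881) = -18656 + 11374 = -7282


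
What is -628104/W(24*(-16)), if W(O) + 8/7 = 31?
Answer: -4396728/209 ≈ -21037.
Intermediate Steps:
W(O) = 209/7 (W(O) = -8/7 + 31 = 209/7)
-628104/W(24*(-16)) = -628104/209/7 = -628104*7/209 = -4396728/209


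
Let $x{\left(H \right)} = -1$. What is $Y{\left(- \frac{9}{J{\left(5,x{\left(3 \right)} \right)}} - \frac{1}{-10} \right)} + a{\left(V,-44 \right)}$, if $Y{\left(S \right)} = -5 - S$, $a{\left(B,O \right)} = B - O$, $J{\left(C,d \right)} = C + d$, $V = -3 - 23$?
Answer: $\frac{303}{20} \approx 15.15$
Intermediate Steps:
$V = -26$
$Y{\left(- \frac{9}{J{\left(5,x{\left(3 \right)} \right)}} - \frac{1}{-10} \right)} + a{\left(V,-44 \right)} = \left(-5 - \left(- \frac{9}{5 - 1} - \frac{1}{-10}\right)\right) - -18 = \left(-5 - \left(- \frac{9}{4} - - \frac{1}{10}\right)\right) + \left(-26 + 44\right) = \left(-5 - \left(\left(-9\right) \frac{1}{4} + \frac{1}{10}\right)\right) + 18 = \left(-5 - \left(- \frac{9}{4} + \frac{1}{10}\right)\right) + 18 = \left(-5 - - \frac{43}{20}\right) + 18 = \left(-5 + \frac{43}{20}\right) + 18 = - \frac{57}{20} + 18 = \frac{303}{20}$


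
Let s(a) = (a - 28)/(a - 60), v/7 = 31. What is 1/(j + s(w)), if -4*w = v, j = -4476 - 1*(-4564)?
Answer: 457/40545 ≈ 0.011271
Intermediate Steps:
j = 88 (j = -4476 + 4564 = 88)
v = 217 (v = 7*31 = 217)
w = -217/4 (w = -1/4*217 = -217/4 ≈ -54.250)
s(a) = (-28 + a)/(-60 + a)
1/(j + s(w)) = 1/(88 + (-28 - 217/4)/(-60 - 217/4)) = 1/(88 - 329/4/(-457/4)) = 1/(88 - 4/457*(-329/4)) = 1/(88 + 329/457) = 1/(40545/457) = 457/40545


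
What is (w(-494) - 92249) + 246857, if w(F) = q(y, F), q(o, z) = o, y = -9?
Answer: 154599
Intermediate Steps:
w(F) = -9
(w(-494) - 92249) + 246857 = (-9 - 92249) + 246857 = -92258 + 246857 = 154599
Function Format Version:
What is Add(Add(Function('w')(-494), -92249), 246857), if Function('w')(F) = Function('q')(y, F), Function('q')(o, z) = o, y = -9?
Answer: 154599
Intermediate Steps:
Function('w')(F) = -9
Add(Add(Function('w')(-494), -92249), 246857) = Add(Add(-9, -92249), 246857) = Add(-92258, 246857) = 154599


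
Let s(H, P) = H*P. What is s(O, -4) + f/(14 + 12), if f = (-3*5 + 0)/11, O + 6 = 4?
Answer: 2273/286 ≈ 7.9476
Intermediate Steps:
O = -2 (O = -6 + 4 = -2)
f = -15/11 (f = (-15 + 0)*(1/11) = -15*1/11 = -15/11 ≈ -1.3636)
s(O, -4) + f/(14 + 12) = -2*(-4) - 15/(11*(14 + 12)) = 8 - 15/11/26 = 8 - 15/11*1/26 = 8 - 15/286 = 2273/286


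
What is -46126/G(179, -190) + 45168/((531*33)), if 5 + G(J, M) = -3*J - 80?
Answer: 139393399/1816551 ≈ 76.735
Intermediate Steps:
G(J, M) = -85 - 3*J (G(J, M) = -5 + (-3*J - 80) = -5 + (-80 - 3*J) = -85 - 3*J)
-46126/G(179, -190) + 45168/((531*33)) = -46126/(-85 - 3*179) + 45168/((531*33)) = -46126/(-85 - 537) + 45168/17523 = -46126/(-622) + 45168*(1/17523) = -46126*(-1/622) + 15056/5841 = 23063/311 + 15056/5841 = 139393399/1816551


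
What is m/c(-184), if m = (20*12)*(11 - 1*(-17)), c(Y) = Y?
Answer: -840/23 ≈ -36.522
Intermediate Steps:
m = 6720 (m = 240*(11 + 17) = 240*28 = 6720)
m/c(-184) = 6720/(-184) = 6720*(-1/184) = -840/23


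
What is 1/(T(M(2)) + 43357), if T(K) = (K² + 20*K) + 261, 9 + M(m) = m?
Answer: 1/43527 ≈ 2.2974e-5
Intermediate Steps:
M(m) = -9 + m
T(K) = 261 + K² + 20*K
1/(T(M(2)) + 43357) = 1/((261 + (-9 + 2)² + 20*(-9 + 2)) + 43357) = 1/((261 + (-7)² + 20*(-7)) + 43357) = 1/((261 + 49 - 140) + 43357) = 1/(170 + 43357) = 1/43527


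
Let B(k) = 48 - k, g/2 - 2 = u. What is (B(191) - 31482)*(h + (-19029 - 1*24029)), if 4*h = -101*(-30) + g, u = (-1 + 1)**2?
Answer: 2675443375/2 ≈ 1.3377e+9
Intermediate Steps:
u = 0 (u = 0**2 = 0)
g = 4 (g = 4 + 2*0 = 4 + 0 = 4)
h = 1517/2 (h = (-101*(-30) + 4)/4 = (3030 + 4)/4 = (1/4)*3034 = 1517/2 ≈ 758.50)
(B(191) - 31482)*(h + (-19029 - 1*24029)) = ((48 - 1*191) - 31482)*(1517/2 + (-19029 - 1*24029)) = ((48 - 191) - 31482)*(1517/2 + (-19029 - 24029)) = (-143 - 31482)*(1517/2 - 43058) = -31625*(-84599/2) = 2675443375/2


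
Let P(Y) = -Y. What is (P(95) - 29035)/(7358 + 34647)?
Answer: -5826/8401 ≈ -0.69349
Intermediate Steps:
(P(95) - 29035)/(7358 + 34647) = (-1*95 - 29035)/(7358 + 34647) = (-95 - 29035)/42005 = -29130*1/42005 = -5826/8401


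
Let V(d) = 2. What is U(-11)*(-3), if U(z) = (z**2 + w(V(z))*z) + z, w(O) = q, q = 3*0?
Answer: -330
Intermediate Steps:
q = 0
w(O) = 0
U(z) = z + z**2 (U(z) = (z**2 + 0*z) + z = (z**2 + 0) + z = z**2 + z = z + z**2)
U(-11)*(-3) = -11*(1 - 11)*(-3) = -11*(-10)*(-3) = 110*(-3) = -330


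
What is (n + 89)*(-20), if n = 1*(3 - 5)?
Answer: -1740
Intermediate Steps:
n = -2 (n = 1*(-2) = -2)
(n + 89)*(-20) = (-2 + 89)*(-20) = 87*(-20) = -1740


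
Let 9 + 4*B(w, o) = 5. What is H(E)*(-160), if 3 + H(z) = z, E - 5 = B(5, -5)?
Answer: -160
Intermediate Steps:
B(w, o) = -1 (B(w, o) = -9/4 + (¼)*5 = -9/4 + 5/4 = -1)
E = 4 (E = 5 - 1 = 4)
H(z) = -3 + z
H(E)*(-160) = (-3 + 4)*(-160) = 1*(-160) = -160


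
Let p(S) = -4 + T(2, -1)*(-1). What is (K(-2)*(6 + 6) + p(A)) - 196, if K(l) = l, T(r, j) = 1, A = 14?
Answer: -225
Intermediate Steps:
p(S) = -5 (p(S) = -4 + 1*(-1) = -4 - 1 = -5)
(K(-2)*(6 + 6) + p(A)) - 196 = (-2*(6 + 6) - 5) - 196 = (-2*12 - 5) - 196 = (-24 - 5) - 196 = -29 - 196 = -225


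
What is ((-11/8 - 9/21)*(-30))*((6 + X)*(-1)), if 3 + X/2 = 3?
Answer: -4545/14 ≈ -324.64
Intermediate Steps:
X = 0 (X = -6 + 2*3 = -6 + 6 = 0)
((-11/8 - 9/21)*(-30))*((6 + X)*(-1)) = ((-11/8 - 9/21)*(-30))*((6 + 0)*(-1)) = ((-11*⅛ - 9*1/21)*(-30))*(6*(-1)) = ((-11/8 - 3/7)*(-30))*(-6) = -101/56*(-30)*(-6) = (1515/28)*(-6) = -4545/14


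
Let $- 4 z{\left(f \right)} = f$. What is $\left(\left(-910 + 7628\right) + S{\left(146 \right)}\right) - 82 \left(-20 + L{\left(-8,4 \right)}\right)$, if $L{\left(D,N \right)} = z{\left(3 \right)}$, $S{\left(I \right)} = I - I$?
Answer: $\frac{16839}{2} \approx 8419.5$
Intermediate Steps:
$S{\left(I \right)} = 0$
$z{\left(f \right)} = - \frac{f}{4}$
$L{\left(D,N \right)} = - \frac{3}{4}$ ($L{\left(D,N \right)} = \left(- \frac{1}{4}\right) 3 = - \frac{3}{4}$)
$\left(\left(-910 + 7628\right) + S{\left(146 \right)}\right) - 82 \left(-20 + L{\left(-8,4 \right)}\right) = \left(\left(-910 + 7628\right) + 0\right) - 82 \left(-20 - \frac{3}{4}\right) = \left(6718 + 0\right) - - \frac{3403}{2} = 6718 + \frac{3403}{2} = \frac{16839}{2}$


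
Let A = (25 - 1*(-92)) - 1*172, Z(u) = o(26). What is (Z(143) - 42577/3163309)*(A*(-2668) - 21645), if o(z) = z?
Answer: 10283241453415/3163309 ≈ 3.2508e+6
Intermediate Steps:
Z(u) = 26
A = -55 (A = (25 + 92) - 172 = 117 - 172 = -55)
(Z(143) - 42577/3163309)*(A*(-2668) - 21645) = (26 - 42577/3163309)*(-55*(-2668) - 21645) = (26 - 42577*1/3163309)*(146740 - 21645) = (26 - 42577/3163309)*125095 = (82203457/3163309)*125095 = 10283241453415/3163309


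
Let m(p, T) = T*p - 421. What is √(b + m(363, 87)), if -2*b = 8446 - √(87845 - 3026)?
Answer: √(107748 + 14*√1731)/2 ≈ 164.57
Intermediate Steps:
m(p, T) = -421 + T*p
b = -4223 + 7*√1731/2 (b = -(8446 - √(87845 - 3026))/2 = -(8446 - √84819)/2 = -(8446 - 7*√1731)/2 = -4223 + 7*√1731/2 ≈ -4077.4)
√(b + m(363, 87)) = √((-4223 + 7*√1731/2) + (-421 + 87*363)) = √((-4223 + 7*√1731/2) + (-421 + 31581)) = √((-4223 + 7*√1731/2) + 31160) = √(26937 + 7*√1731/2)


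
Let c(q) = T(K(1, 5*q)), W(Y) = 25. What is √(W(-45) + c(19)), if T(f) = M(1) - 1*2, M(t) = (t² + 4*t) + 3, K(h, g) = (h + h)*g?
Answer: √31 ≈ 5.5678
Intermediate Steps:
K(h, g) = 2*g*h (K(h, g) = (2*h)*g = 2*g*h)
M(t) = 3 + t² + 4*t
T(f) = 6 (T(f) = (3 + 1² + 4*1) - 1*2 = (3 + 1 + 4) - 2 = 8 - 2 = 6)
c(q) = 6
√(W(-45) + c(19)) = √(25 + 6) = √31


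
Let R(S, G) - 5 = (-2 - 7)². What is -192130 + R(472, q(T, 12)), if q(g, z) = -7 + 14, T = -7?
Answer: -192044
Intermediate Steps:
q(g, z) = 7
R(S, G) = 86 (R(S, G) = 5 + (-2 - 7)² = 5 + (-9)² = 5 + 81 = 86)
-192130 + R(472, q(T, 12)) = -192130 + 86 = -192044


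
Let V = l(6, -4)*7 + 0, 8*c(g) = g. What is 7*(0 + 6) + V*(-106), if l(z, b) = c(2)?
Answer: -287/2 ≈ -143.50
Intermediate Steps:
c(g) = g/8
l(z, b) = ¼ (l(z, b) = (⅛)*2 = ¼)
V = 7/4 (V = (¼)*7 + 0 = 7/4 + 0 = 7/4 ≈ 1.7500)
7*(0 + 6) + V*(-106) = 7*(0 + 6) + (7/4)*(-106) = 7*6 - 371/2 = 42 - 371/2 = -287/2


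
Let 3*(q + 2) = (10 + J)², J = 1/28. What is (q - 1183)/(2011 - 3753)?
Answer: 2708159/4097184 ≈ 0.66098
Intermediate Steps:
J = 1/28 ≈ 0.035714
q = 74257/2352 (q = -2 + (10 + 1/28)²/3 = -2 + (281/28)²/3 = -2 + (⅓)*(78961/784) = -2 + 78961/2352 = 74257/2352 ≈ 31.572)
(q - 1183)/(2011 - 3753) = (74257/2352 - 1183)/(2011 - 3753) = -2708159/2352/(-1742) = -2708159/2352*(-1/1742) = 2708159/4097184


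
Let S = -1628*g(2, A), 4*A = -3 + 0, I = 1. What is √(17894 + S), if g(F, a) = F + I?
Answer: √13010 ≈ 114.06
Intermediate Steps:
A = -¾ (A = (-3 + 0)/4 = (¼)*(-3) = -¾ ≈ -0.75000)
g(F, a) = 1 + F (g(F, a) = F + 1 = 1 + F)
S = -4884 (S = -1628*(1 + 2) = -1628*3 = -4884)
√(17894 + S) = √(17894 - 4884) = √13010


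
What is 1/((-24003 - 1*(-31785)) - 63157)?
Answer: -1/55375 ≈ -1.8059e-5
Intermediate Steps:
1/((-24003 - 1*(-31785)) - 63157) = 1/((-24003 + 31785) - 63157) = 1/(7782 - 63157) = 1/(-55375) = -1/55375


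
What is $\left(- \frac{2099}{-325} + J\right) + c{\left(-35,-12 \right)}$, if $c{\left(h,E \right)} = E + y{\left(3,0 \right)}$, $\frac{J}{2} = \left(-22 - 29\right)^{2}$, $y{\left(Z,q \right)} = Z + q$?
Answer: $\frac{1689824}{325} \approx 5199.5$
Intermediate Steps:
$J = 5202$ ($J = 2 \left(-22 - 29\right)^{2} = 2 \left(-51\right)^{2} = 2 \cdot 2601 = 5202$)
$c{\left(h,E \right)} = 3 + E$ ($c{\left(h,E \right)} = E + \left(3 + 0\right) = E + 3 = 3 + E$)
$\left(- \frac{2099}{-325} + J\right) + c{\left(-35,-12 \right)} = \left(- \frac{2099}{-325} + 5202\right) + \left(3 - 12\right) = \left(\left(-2099\right) \left(- \frac{1}{325}\right) + 5202\right) - 9 = \left(\frac{2099}{325} + 5202\right) - 9 = \frac{1692749}{325} - 9 = \frac{1689824}{325}$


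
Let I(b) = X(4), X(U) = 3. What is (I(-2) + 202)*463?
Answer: 94915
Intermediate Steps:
I(b) = 3
(I(-2) + 202)*463 = (3 + 202)*463 = 205*463 = 94915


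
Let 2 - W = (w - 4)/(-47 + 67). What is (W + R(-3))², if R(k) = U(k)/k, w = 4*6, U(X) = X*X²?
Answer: 100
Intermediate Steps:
U(X) = X³
w = 24
W = 1 (W = 2 - (24 - 4)/(-47 + 67) = 2 - 20/20 = 2 - 1*1 = 2 - 1 = 1)
R(k) = k² (R(k) = k³/k = k²)
(W + R(-3))² = (1 + (-3)²)² = (1 + 9)² = 10² = 100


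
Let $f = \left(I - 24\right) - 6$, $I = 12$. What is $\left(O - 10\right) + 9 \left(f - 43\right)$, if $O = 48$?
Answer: $-511$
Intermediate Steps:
$f = -18$ ($f = \left(12 - 24\right) - 6 = -12 - 6 = -18$)
$\left(O - 10\right) + 9 \left(f - 43\right) = \left(48 - 10\right) + 9 \left(-18 - 43\right) = 38 + 9 \left(-61\right) = 38 - 549 = -511$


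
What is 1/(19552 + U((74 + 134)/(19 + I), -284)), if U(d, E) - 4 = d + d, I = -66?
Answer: 47/918716 ≈ 5.1158e-5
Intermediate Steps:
U(d, E) = 4 + 2*d (U(d, E) = 4 + (d + d) = 4 + 2*d)
1/(19552 + U((74 + 134)/(19 + I), -284)) = 1/(19552 + (4 + 2*((74 + 134)/(19 - 66)))) = 1/(19552 + (4 + 2*(208/(-47)))) = 1/(19552 + (4 + 2*(208*(-1/47)))) = 1/(19552 + (4 + 2*(-208/47))) = 1/(19552 + (4 - 416/47)) = 1/(19552 - 228/47) = 1/(918716/47) = 47/918716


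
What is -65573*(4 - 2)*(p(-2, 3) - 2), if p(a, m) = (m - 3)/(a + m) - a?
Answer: 0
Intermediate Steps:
p(a, m) = -a + (-3 + m)/(a + m) (p(a, m) = (-3 + m)/(a + m) - a = -a + (-3 + m)/(a + m))
-65573*(4 - 2)*(p(-2, 3) - 2) = -65573*(4 - 2)*((-3 + 3 - 1*(-2)**2 - 1*(-2)*3)/(-2 + 3) - 2) = -131146*((-3 + 3 - 1*4 + 6)/1 - 2) = -131146*(1*(-3 + 3 - 4 + 6) - 2) = -131146*(1*2 - 2) = -131146*(2 - 2) = -131146*0 = -65573*0 = 0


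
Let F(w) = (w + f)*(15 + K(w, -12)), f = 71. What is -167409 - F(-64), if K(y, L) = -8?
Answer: -167458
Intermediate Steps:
F(w) = 497 + 7*w (F(w) = (w + 71)*(15 - 8) = (71 + w)*7 = 497 + 7*w)
-167409 - F(-64) = -167409 - (497 + 7*(-64)) = -167409 - (497 - 448) = -167409 - 1*49 = -167409 - 49 = -167458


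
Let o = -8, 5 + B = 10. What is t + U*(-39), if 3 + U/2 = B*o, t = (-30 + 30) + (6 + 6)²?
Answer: 3498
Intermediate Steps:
B = 5 (B = -5 + 10 = 5)
t = 144 (t = 0 + 12² = 0 + 144 = 144)
U = -86 (U = -6 + 2*(5*(-8)) = -6 + 2*(-40) = -6 - 80 = -86)
t + U*(-39) = 144 - 86*(-39) = 144 + 3354 = 3498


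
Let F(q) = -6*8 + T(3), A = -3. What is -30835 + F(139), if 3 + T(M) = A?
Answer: -30889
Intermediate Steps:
T(M) = -6 (T(M) = -3 - 3 = -6)
F(q) = -54 (F(q) = -6*8 - 6 = -48 - 6 = -54)
-30835 + F(139) = -30835 - 54 = -30889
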